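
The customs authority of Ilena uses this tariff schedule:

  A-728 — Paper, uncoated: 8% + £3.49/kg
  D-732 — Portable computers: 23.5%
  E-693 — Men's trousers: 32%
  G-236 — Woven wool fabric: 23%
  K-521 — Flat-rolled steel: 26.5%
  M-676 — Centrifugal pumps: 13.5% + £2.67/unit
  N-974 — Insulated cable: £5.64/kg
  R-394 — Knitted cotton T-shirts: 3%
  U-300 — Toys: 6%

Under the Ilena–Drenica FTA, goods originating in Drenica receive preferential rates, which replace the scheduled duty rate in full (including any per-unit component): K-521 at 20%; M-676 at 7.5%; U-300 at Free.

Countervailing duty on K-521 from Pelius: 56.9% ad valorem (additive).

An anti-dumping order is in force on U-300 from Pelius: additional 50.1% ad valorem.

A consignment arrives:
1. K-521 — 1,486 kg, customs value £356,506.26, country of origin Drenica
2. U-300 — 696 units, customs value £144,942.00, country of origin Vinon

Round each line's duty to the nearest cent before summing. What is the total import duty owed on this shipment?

£79,997.77

Line 1 (K-521, Drenica, 1,486 kg, £356,506.26):
Base rate for K-521 is 26.5%.
Origin Drenica qualifies under the Ilena–Drenica agreement and K-521 is covered: preferential rate 20% applies instead.
The additional-duty order on K-521 targets Pelius, not Drenica; it does not apply.
Duty = £356,506.26 × 20% = £71,301.25.
Line 2 (U-300, Vinon, 696 units, £144,942.00):
Base rate for U-300 is 6%.
U-300 has an FTA preferential rate, but origin Vinon is not Drenica; base rate stands.
The additional-duty order on U-300 targets Pelius, not Vinon; it does not apply.
Duty = £144,942.00 × 6% = £8,696.52.
Total = £71,301.25 + £8,696.52 = £79,997.77.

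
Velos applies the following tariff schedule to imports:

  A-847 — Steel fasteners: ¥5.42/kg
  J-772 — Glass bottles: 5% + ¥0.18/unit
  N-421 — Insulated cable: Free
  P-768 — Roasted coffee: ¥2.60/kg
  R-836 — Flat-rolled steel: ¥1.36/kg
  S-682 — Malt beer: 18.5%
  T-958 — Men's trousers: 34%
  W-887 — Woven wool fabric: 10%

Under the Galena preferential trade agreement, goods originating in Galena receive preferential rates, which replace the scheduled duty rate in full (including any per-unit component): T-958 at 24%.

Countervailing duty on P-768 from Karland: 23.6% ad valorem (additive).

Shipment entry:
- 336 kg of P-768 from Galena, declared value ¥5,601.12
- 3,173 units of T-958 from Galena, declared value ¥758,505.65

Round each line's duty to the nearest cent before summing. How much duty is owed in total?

Line 1 (P-768, Galena, 336 kg, ¥5,601.12):
Base rate for P-768 is ¥2.60/kg.
Origin Galena is the FTA partner but P-768 is not on the preference list; base rate stands.
The additional-duty order on P-768 targets Karland, not Galena; it does not apply.
Duty = 336 × ¥2.60 = ¥873.60.
Line 2 (T-958, Galena, 3,173 units, ¥758,505.65):
Base rate for T-958 is 34%.
Origin Galena qualifies under the Velos–Galena agreement and T-958 is covered: preferential rate 24% applies instead.
Duty = ¥758,505.65 × 24% = ¥182,041.36.
Total = ¥873.60 + ¥182,041.36 = ¥182,914.96.

¥182,914.96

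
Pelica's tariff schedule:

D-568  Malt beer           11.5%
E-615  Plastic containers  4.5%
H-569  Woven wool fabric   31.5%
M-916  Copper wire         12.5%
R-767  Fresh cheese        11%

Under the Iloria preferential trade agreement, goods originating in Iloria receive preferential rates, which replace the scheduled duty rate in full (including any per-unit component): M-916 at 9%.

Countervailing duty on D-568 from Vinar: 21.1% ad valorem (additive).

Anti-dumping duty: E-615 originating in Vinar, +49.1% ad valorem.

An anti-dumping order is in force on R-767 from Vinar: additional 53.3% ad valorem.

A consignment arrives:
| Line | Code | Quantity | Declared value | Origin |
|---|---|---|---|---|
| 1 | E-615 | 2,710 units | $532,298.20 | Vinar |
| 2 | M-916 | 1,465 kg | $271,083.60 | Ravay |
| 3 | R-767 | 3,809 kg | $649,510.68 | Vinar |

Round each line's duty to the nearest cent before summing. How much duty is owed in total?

Line 1 (E-615, Vinar, 2,710 units, $532,298.20):
Base rate for E-615 is 4.5%.
Additional duty on E-615 from Vinar: +49.1%. Applied ad valorem rate: 4.5% + 49.1% = 53.6%.
Duty = $532,298.20 × 53.6% = $285,311.84.
Line 2 (M-916, Ravay, 1,465 kg, $271,083.60):
Base rate for M-916 is 12.5%.
M-916 has an FTA preferential rate, but origin Ravay is not Iloria; base rate stands.
Duty = $271,083.60 × 12.5% = $33,885.45.
Line 3 (R-767, Vinar, 3,809 kg, $649,510.68):
Base rate for R-767 is 11%.
Additional duty on R-767 from Vinar: +53.3%. Applied ad valorem rate: 11% + 53.3% = 64.3%.
Duty = $649,510.68 × 64.3% = $417,635.37.
Total = $285,311.84 + $33,885.45 + $417,635.37 = $736,832.66.

$736,832.66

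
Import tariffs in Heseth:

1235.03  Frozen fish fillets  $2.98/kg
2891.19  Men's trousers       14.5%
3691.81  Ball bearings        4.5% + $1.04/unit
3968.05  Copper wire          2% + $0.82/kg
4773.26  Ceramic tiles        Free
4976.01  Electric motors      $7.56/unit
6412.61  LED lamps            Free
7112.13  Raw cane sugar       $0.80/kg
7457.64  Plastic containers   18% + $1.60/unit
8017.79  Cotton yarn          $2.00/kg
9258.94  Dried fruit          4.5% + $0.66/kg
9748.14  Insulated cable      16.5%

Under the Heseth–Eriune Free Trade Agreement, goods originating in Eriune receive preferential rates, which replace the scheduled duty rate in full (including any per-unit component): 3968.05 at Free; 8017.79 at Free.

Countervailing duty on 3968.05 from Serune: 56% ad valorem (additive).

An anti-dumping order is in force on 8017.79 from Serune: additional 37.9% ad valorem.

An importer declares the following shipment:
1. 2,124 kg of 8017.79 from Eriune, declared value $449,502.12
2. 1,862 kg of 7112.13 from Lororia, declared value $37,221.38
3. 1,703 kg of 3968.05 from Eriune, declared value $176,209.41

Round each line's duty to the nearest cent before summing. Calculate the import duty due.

Line 1 (8017.79, Eriune, 2,124 kg, $449,502.12):
Base rate for 8017.79 is $2.00/kg.
Origin Eriune qualifies under the Heseth–Eriune agreement and 8017.79 is covered: preferential rate Free applies instead.
The additional-duty order on 8017.79 targets Serune, not Eriune; it does not apply.
Duty = $449,502.12 × 0% = $0.00.
Line 2 (7112.13, Lororia, 1,862 kg, $37,221.38):
Base rate for 7112.13 is $0.80/kg.
Duty = 1,862 × $0.80 = $1,489.60.
Line 3 (3968.05, Eriune, 1,703 kg, $176,209.41):
Base rate for 3968.05 is 2% + $0.82/kg.
Origin Eriune qualifies under the Heseth–Eriune agreement and 3968.05 is covered: preferential rate Free applies instead.
The additional-duty order on 3968.05 targets Serune, not Eriune; it does not apply.
Duty = $176,209.41 × 0% = $0.00.
Total = $0.00 + $1,489.60 + $0.00 = $1,489.60.

$1,489.60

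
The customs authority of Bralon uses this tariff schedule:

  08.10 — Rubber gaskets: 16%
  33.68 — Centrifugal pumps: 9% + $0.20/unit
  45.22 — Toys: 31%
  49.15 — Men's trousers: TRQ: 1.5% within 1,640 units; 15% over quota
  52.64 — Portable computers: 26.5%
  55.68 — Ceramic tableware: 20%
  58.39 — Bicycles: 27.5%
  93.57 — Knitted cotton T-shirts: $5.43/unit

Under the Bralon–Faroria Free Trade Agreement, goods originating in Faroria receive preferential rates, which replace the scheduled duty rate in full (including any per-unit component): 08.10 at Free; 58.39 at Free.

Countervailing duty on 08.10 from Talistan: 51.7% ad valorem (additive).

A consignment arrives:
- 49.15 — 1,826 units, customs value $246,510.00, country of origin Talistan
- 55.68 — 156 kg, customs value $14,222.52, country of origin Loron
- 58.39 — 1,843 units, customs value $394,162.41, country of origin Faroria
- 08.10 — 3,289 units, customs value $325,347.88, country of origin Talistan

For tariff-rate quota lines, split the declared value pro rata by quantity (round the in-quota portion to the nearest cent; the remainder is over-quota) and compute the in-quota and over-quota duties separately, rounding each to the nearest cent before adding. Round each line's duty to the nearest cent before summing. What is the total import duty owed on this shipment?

Line 1 (49.15, Talistan, 1,826 units, $246,510.00):
Code 49.15 is under a tariff-rate quota (threshold 1,640 units). In-quota: 1,640 units at 1.5%; over-quota: 186 units at 15%.
Pro-rata value split: in-quota = $246,510.00 × 1,640/1,826 = $221,400.00; over-quota = $246,510.00 − $221,400.00 = $25,110.00.
In-quota duty = $221,400.00 × 1.5% = $3,321.00. Over-quota duty = $25,110.00 × 15% = $3,766.50.
Line duty = $3,321.00 + $3,766.50 = $7,087.50.
Line 2 (55.68, Loron, 156 kg, $14,222.52):
Base rate for 55.68 is 20%.
Duty = $14,222.52 × 20% = $2,844.50.
Line 3 (58.39, Faroria, 1,843 units, $394,162.41):
Base rate for 58.39 is 27.5%.
Origin Faroria qualifies under the Bralon–Faroria agreement and 58.39 is covered: preferential rate Free applies instead.
Duty = $394,162.41 × 0% = $0.00.
Line 4 (08.10, Talistan, 3,289 units, $325,347.88):
Base rate for 08.10 is 16%.
08.10 has an FTA preferential rate, but origin Talistan is not Faroria; base rate stands.
Additional duty on 08.10 from Talistan: +51.7%. Applied ad valorem rate: 16% + 51.7% = 67.7%.
Duty = $325,347.88 × 67.7% = $220,260.51.
Total = $7,087.50 + $2,844.50 + $0.00 + $220,260.51 = $230,192.51.

$230,192.51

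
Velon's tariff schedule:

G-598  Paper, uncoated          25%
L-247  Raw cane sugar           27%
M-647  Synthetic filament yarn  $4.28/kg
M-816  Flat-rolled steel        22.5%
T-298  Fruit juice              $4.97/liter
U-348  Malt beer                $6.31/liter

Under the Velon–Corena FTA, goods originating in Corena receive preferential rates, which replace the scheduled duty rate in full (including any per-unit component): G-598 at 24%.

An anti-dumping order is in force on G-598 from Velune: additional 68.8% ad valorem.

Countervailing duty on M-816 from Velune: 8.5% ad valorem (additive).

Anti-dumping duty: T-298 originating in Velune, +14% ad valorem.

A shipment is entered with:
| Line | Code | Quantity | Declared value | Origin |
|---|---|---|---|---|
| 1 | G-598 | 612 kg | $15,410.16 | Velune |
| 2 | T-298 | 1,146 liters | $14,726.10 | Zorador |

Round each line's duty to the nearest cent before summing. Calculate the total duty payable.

$20,150.35

Line 1 (G-598, Velune, 612 kg, $15,410.16):
Base rate for G-598 is 25%.
G-598 has an FTA preferential rate, but origin Velune is not Corena; base rate stands.
Additional duty on G-598 from Velune: +68.8%. Applied ad valorem rate: 25% + 68.8% = 93.8%.
Duty = $15,410.16 × 93.8% = $14,454.73.
Line 2 (T-298, Zorador, 1,146 liters, $14,726.10):
Base rate for T-298 is $4.97/liter.
The additional-duty order on T-298 targets Velune, not Zorador; it does not apply.
Duty = 1,146 × $4.97 = $5,695.62.
Total = $14,454.73 + $5,695.62 = $20,150.35.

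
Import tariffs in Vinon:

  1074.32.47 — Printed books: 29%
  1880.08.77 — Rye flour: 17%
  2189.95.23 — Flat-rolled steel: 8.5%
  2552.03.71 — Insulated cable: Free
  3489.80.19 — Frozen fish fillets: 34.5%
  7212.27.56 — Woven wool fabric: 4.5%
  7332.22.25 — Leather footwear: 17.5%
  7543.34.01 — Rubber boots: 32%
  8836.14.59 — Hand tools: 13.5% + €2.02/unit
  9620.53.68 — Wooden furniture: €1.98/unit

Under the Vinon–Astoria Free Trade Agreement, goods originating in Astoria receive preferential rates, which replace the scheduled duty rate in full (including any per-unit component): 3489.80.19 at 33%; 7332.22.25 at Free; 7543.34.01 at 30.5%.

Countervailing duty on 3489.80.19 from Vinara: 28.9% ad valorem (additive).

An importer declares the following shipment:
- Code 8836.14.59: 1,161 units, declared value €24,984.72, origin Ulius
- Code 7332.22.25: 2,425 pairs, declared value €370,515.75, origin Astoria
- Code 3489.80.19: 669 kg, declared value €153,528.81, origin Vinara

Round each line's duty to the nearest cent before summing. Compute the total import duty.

€103,055.43

Line 1 (8836.14.59, Ulius, 1,161 units, €24,984.72):
Base rate for 8836.14.59 is 13.5% + €2.02/unit.
Duty = €24,984.72 × 13.5% + 1,161 × €2.02 = €5,718.16.
Line 2 (7332.22.25, Astoria, 2,425 pairs, €370,515.75):
Base rate for 7332.22.25 is 17.5%.
Origin Astoria qualifies under the Vinon–Astoria agreement and 7332.22.25 is covered: preferential rate Free applies instead.
Duty = €370,515.75 × 0% = €0.00.
Line 3 (3489.80.19, Vinara, 669 kg, €153,528.81):
Base rate for 3489.80.19 is 34.5%.
3489.80.19 has an FTA preferential rate, but origin Vinara is not Astoria; base rate stands.
Additional duty on 3489.80.19 from Vinara: +28.9%. Applied ad valorem rate: 34.5% + 28.9% = 63.4%.
Duty = €153,528.81 × 63.4% = €97,337.27.
Total = €5,718.16 + €0.00 + €97,337.27 = €103,055.43.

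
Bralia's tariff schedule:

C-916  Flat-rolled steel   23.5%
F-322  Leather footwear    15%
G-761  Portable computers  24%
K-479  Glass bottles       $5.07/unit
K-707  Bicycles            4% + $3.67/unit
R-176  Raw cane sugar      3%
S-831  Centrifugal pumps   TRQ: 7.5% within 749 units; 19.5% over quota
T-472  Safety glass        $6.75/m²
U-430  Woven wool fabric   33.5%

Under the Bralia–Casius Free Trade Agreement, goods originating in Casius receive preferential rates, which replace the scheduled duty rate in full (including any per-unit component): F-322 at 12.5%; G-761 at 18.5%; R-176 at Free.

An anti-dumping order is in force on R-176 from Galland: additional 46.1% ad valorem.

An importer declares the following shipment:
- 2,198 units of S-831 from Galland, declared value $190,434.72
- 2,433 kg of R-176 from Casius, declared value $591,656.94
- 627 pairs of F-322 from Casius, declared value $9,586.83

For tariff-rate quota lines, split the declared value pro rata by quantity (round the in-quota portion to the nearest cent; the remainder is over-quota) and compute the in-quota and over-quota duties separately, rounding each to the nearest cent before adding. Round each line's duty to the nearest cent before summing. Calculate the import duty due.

$30,545.92

Line 1 (S-831, Galland, 2,198 units, $190,434.72):
Code S-831 is under a tariff-rate quota (threshold 749 units). In-quota: 749 units at 7.5%; over-quota: 1,449 units at 19.5%.
Pro-rata value split: in-quota = $190,434.72 × 749/2,198 = $64,893.36; over-quota = $190,434.72 − $64,893.36 = $125,541.36.
In-quota duty = $64,893.36 × 7.5% = $4,867.00. Over-quota duty = $125,541.36 × 19.5% = $24,480.57.
Line duty = $4,867.00 + $24,480.57 = $29,347.57.
Line 2 (R-176, Casius, 2,433 kg, $591,656.94):
Base rate for R-176 is 3%.
Origin Casius qualifies under the Bralia–Casius agreement and R-176 is covered: preferential rate Free applies instead.
The additional-duty order on R-176 targets Galland, not Casius; it does not apply.
Duty = $591,656.94 × 0% = $0.00.
Line 3 (F-322, Casius, 627 pairs, $9,586.83):
Base rate for F-322 is 15%.
Origin Casius qualifies under the Bralia–Casius agreement and F-322 is covered: preferential rate 12.5% applies instead.
Duty = $9,586.83 × 12.5% = $1,198.35.
Total = $29,347.57 + $0.00 + $1,198.35 = $30,545.92.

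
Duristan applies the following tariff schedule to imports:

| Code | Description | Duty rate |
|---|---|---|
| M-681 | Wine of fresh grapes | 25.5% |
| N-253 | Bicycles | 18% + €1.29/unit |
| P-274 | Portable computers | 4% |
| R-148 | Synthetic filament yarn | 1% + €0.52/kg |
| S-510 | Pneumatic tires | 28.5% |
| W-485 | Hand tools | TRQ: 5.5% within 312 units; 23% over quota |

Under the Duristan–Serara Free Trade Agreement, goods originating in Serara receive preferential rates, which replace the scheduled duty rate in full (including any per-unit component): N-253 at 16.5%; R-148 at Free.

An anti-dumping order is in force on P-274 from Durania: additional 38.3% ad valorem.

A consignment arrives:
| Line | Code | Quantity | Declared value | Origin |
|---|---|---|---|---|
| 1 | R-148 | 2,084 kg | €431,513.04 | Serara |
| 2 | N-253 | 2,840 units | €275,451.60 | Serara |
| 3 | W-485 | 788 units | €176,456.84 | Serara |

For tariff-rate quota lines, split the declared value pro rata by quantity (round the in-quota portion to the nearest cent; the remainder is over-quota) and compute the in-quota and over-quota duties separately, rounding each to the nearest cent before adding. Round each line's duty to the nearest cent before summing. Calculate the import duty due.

€73,808.01

Line 1 (R-148, Serara, 2,084 kg, €431,513.04):
Base rate for R-148 is 1% + €0.52/kg.
Origin Serara qualifies under the Duristan–Serara agreement and R-148 is covered: preferential rate Free applies instead.
Duty = €431,513.04 × 0% = €0.00.
Line 2 (N-253, Serara, 2,840 units, €275,451.60):
Base rate for N-253 is 18% + €1.29/unit.
Origin Serara qualifies under the Duristan–Serara agreement and N-253 is covered: preferential rate 16.5% applies instead.
Duty = €275,451.60 × 16.5% = €45,449.51.
Line 3 (W-485, Serara, 788 units, €176,456.84):
Code W-485 is under a tariff-rate quota (threshold 312 units). In-quota: 312 units at 5.5%; over-quota: 476 units at 23%.
Pro-rata value split: in-quota = €176,456.84 × 312/788 = €69,866.16; over-quota = €176,456.84 − €69,866.16 = €106,590.68.
In-quota duty = €69,866.16 × 5.5% = €3,842.64. Over-quota duty = €106,590.68 × 23% = €24,515.86.
Line duty = €3,842.64 + €24,515.86 = €28,358.50.
Total = €0.00 + €45,449.51 + €28,358.50 = €73,808.01.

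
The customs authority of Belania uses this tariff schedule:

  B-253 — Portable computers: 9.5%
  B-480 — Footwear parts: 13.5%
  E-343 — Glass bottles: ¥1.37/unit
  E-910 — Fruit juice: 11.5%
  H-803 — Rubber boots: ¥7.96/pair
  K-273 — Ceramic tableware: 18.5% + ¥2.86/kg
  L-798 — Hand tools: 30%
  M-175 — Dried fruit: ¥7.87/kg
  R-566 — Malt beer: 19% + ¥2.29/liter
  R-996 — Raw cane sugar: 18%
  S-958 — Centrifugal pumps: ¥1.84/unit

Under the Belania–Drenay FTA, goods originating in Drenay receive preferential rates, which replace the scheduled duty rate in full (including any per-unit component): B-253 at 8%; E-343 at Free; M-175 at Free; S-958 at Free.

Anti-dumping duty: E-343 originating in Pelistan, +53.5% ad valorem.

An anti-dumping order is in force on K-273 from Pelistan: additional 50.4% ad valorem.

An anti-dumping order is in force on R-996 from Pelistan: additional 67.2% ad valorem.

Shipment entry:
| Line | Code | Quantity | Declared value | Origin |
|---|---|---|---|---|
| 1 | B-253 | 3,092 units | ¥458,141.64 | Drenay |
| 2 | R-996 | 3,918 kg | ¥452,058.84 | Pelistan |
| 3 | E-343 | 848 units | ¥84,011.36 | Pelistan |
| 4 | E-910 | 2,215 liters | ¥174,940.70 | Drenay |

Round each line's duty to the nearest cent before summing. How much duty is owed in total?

Line 1 (B-253, Drenay, 3,092 units, ¥458,141.64):
Base rate for B-253 is 9.5%.
Origin Drenay qualifies under the Belania–Drenay agreement and B-253 is covered: preferential rate 8% applies instead.
Duty = ¥458,141.64 × 8% = ¥36,651.33.
Line 2 (R-996, Pelistan, 3,918 kg, ¥452,058.84):
Base rate for R-996 is 18%.
Additional duty on R-996 from Pelistan: +67.2%. Applied ad valorem rate: 18% + 67.2% = 85.2%.
Duty = ¥452,058.84 × 85.2% = ¥385,154.13.
Line 3 (E-343, Pelistan, 848 units, ¥84,011.36):
Base rate for E-343 is ¥1.37/unit.
E-343 has an FTA preferential rate, but origin Pelistan is not Drenay; base rate stands.
Additional duty on E-343 from Pelistan: +53.5% ad valorem. Applied ad valorem rate = 53.5%.
Duty = ¥84,011.36 × 53.5% + 848 × ¥1.37 = ¥46,107.84.
Line 4 (E-910, Drenay, 2,215 liters, ¥174,940.70):
Base rate for E-910 is 11.5%.
Origin Drenay is the FTA partner but E-910 is not on the preference list; base rate stands.
Duty = ¥174,940.70 × 11.5% = ¥20,118.18.
Total = ¥36,651.33 + ¥385,154.13 + ¥46,107.84 + ¥20,118.18 = ¥488,031.48.

¥488,031.48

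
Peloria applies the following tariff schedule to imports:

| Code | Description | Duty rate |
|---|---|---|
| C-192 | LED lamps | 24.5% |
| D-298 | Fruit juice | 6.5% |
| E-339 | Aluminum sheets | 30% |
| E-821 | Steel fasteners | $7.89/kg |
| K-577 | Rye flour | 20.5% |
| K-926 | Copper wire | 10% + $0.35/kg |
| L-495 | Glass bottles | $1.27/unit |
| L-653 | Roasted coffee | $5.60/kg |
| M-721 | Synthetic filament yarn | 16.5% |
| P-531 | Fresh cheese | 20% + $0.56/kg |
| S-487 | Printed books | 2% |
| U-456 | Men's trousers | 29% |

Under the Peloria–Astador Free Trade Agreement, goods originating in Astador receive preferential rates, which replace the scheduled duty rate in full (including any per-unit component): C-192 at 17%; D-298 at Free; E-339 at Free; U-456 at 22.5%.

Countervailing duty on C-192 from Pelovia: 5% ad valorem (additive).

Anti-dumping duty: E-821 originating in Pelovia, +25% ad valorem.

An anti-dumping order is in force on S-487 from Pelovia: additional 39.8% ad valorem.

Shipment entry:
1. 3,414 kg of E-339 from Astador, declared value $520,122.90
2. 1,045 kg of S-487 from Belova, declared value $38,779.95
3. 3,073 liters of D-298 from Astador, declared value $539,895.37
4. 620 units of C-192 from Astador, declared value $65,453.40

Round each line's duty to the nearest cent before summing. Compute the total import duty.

Line 1 (E-339, Astador, 3,414 kg, $520,122.90):
Base rate for E-339 is 30%.
Origin Astador qualifies under the Peloria–Astador agreement and E-339 is covered: preferential rate Free applies instead.
Duty = $520,122.90 × 0% = $0.00.
Line 2 (S-487, Belova, 1,045 kg, $38,779.95):
Base rate for S-487 is 2%.
The additional-duty order on S-487 targets Pelovia, not Belova; it does not apply.
Duty = $38,779.95 × 2% = $775.60.
Line 3 (D-298, Astador, 3,073 liters, $539,895.37):
Base rate for D-298 is 6.5%.
Origin Astador qualifies under the Peloria–Astador agreement and D-298 is covered: preferential rate Free applies instead.
Duty = $539,895.37 × 0% = $0.00.
Line 4 (C-192, Astador, 620 units, $65,453.40):
Base rate for C-192 is 24.5%.
Origin Astador qualifies under the Peloria–Astador agreement and C-192 is covered: preferential rate 17% applies instead.
The additional-duty order on C-192 targets Pelovia, not Astador; it does not apply.
Duty = $65,453.40 × 17% = $11,127.08.
Total = $0.00 + $775.60 + $0.00 + $11,127.08 = $11,902.68.

$11,902.68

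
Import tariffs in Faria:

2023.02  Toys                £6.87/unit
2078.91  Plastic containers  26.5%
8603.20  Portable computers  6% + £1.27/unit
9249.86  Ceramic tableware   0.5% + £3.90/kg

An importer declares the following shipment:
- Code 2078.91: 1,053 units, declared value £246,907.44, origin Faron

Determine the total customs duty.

£65,430.47

Line 1 (2078.91, Faron, 1,053 units, £246,907.44):
Base rate for 2078.91 is 26.5%.
Duty = £246,907.44 × 26.5% = £65,430.47.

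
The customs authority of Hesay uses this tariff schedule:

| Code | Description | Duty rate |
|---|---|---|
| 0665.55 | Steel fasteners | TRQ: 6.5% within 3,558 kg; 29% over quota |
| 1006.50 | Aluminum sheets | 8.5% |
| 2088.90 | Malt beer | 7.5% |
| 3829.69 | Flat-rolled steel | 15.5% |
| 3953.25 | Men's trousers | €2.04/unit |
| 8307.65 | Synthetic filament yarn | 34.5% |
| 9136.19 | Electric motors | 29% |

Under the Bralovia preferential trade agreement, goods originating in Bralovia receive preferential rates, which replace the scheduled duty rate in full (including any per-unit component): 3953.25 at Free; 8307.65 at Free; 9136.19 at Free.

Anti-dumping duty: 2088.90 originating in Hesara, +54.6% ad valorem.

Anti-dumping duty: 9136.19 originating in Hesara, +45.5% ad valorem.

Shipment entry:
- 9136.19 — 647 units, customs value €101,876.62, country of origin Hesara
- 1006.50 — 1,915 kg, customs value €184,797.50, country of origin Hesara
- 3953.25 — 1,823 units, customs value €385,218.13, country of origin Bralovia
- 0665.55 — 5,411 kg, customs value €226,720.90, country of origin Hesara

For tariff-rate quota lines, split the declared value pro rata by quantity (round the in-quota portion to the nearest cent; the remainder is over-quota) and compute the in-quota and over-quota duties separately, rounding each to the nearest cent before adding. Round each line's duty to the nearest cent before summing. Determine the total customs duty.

Line 1 (9136.19, Hesara, 647 units, €101,876.62):
Base rate for 9136.19 is 29%.
9136.19 has an FTA preferential rate, but origin Hesara is not Bralovia; base rate stands.
Additional duty on 9136.19 from Hesara: +45.5%. Applied ad valorem rate: 29% + 45.5% = 74.5%.
Duty = €101,876.62 × 74.5% = €75,898.08.
Line 2 (1006.50, Hesara, 1,915 kg, €184,797.50):
Base rate for 1006.50 is 8.5%.
Duty = €184,797.50 × 8.5% = €15,707.79.
Line 3 (3953.25, Bralovia, 1,823 units, €385,218.13):
Base rate for 3953.25 is €2.04/unit.
Origin Bralovia qualifies under the Hesay–Bralovia agreement and 3953.25 is covered: preferential rate Free applies instead.
Duty = €385,218.13 × 0% = €0.00.
Line 4 (0665.55, Hesara, 5,411 kg, €226,720.90):
Code 0665.55 is under a tariff-rate quota (threshold 3,558 kg). In-quota: 3,558 kg at 6.5%; over-quota: 1,853 kg at 29%.
Pro-rata value split: in-quota = €226,720.90 × 3,558/5,411 = €149,080.20; over-quota = €226,720.90 − €149,080.20 = €77,640.70.
In-quota duty = €149,080.20 × 6.5% = €9,690.21. Over-quota duty = €77,640.70 × 29% = €22,515.80.
Line duty = €9,690.21 + €22,515.80 = €32,206.01.
Total = €75,898.08 + €15,707.79 + €0.00 + €32,206.01 = €123,811.88.

€123,811.88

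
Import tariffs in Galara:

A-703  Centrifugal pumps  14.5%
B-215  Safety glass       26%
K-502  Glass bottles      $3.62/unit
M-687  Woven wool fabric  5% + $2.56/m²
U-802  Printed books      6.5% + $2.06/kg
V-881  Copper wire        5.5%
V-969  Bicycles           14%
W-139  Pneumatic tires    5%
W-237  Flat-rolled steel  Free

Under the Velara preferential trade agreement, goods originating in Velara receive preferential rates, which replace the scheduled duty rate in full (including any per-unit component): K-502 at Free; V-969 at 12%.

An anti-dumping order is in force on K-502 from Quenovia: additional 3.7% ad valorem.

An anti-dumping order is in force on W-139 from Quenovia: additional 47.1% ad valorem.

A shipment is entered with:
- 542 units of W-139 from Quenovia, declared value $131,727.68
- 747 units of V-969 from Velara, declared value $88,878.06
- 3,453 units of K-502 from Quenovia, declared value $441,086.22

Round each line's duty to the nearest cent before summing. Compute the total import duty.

Line 1 (W-139, Quenovia, 542 units, $131,727.68):
Base rate for W-139 is 5%.
Additional duty on W-139 from Quenovia: +47.1%. Applied ad valorem rate: 5% + 47.1% = 52.1%.
Duty = $131,727.68 × 52.1% = $68,630.12.
Line 2 (V-969, Velara, 747 units, $88,878.06):
Base rate for V-969 is 14%.
Origin Velara qualifies under the Galara–Velara agreement and V-969 is covered: preferential rate 12% applies instead.
Duty = $88,878.06 × 12% = $10,665.37.
Line 3 (K-502, Quenovia, 3,453 units, $441,086.22):
Base rate for K-502 is $3.62/unit.
K-502 has an FTA preferential rate, but origin Quenovia is not Velara; base rate stands.
Additional duty on K-502 from Quenovia: +3.7% ad valorem. Applied ad valorem rate = 3.7%.
Duty = $441,086.22 × 3.7% + 3,453 × $3.62 = $28,820.05.
Total = $68,630.12 + $10,665.37 + $28,820.05 = $108,115.54.

$108,115.54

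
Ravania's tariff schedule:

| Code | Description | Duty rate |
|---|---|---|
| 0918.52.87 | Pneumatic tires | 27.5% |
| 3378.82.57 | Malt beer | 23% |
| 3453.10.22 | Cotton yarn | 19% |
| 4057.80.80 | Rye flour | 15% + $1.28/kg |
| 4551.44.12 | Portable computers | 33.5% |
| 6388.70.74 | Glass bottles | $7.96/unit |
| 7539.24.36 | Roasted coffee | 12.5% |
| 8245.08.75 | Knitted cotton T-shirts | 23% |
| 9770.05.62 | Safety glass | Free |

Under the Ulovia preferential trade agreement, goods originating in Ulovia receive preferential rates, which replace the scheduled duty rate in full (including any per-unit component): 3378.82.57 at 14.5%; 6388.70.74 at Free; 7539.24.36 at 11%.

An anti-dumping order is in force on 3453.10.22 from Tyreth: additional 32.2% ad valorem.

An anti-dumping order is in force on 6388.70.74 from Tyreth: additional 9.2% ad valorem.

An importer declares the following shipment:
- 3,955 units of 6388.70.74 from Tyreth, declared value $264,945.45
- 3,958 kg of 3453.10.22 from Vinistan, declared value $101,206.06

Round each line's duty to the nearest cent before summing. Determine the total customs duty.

Line 1 (6388.70.74, Tyreth, 3,955 units, $264,945.45):
Base rate for 6388.70.74 is $7.96/unit.
6388.70.74 has an FTA preferential rate, but origin Tyreth is not Ulovia; base rate stands.
Additional duty on 6388.70.74 from Tyreth: +9.2% ad valorem. Applied ad valorem rate = 9.2%.
Duty = $264,945.45 × 9.2% + 3,955 × $7.96 = $55,856.78.
Line 2 (3453.10.22, Vinistan, 3,958 kg, $101,206.06):
Base rate for 3453.10.22 is 19%.
The additional-duty order on 3453.10.22 targets Tyreth, not Vinistan; it does not apply.
Duty = $101,206.06 × 19% = $19,229.15.
Total = $55,856.78 + $19,229.15 = $75,085.93.

$75,085.93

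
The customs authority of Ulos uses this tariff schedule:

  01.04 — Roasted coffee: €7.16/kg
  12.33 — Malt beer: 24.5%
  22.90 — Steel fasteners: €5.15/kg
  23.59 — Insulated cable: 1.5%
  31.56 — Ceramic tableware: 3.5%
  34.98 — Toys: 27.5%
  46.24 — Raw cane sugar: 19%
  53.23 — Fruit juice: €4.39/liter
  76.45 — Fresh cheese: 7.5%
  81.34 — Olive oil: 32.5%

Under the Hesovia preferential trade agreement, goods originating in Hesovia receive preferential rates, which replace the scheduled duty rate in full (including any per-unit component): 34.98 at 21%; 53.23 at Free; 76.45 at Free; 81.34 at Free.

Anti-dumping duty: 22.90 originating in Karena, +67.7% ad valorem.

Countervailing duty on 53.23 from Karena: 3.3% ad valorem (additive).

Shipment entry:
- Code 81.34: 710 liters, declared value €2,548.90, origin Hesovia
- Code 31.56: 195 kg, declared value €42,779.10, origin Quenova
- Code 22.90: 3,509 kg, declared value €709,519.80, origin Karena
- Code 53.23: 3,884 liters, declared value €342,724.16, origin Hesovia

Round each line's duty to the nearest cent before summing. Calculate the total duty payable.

Line 1 (81.34, Hesovia, 710 liters, €2,548.90):
Base rate for 81.34 is 32.5%.
Origin Hesovia qualifies under the Ulos–Hesovia agreement and 81.34 is covered: preferential rate Free applies instead.
Duty = €2,548.90 × 0% = €0.00.
Line 2 (31.56, Quenova, 195 kg, €42,779.10):
Base rate for 31.56 is 3.5%.
Duty = €42,779.10 × 3.5% = €1,497.27.
Line 3 (22.90, Karena, 3,509 kg, €709,519.80):
Base rate for 22.90 is €5.15/kg.
Additional duty on 22.90 from Karena: +67.7% ad valorem. Applied ad valorem rate = 67.7%.
Duty = €709,519.80 × 67.7% + 3,509 × €5.15 = €498,416.25.
Line 4 (53.23, Hesovia, 3,884 liters, €342,724.16):
Base rate for 53.23 is €4.39/liter.
Origin Hesovia qualifies under the Ulos–Hesovia agreement and 53.23 is covered: preferential rate Free applies instead.
The additional-duty order on 53.23 targets Karena, not Hesovia; it does not apply.
Duty = €342,724.16 × 0% = €0.00.
Total = €0.00 + €1,497.27 + €498,416.25 + €0.00 = €499,913.52.

€499,913.52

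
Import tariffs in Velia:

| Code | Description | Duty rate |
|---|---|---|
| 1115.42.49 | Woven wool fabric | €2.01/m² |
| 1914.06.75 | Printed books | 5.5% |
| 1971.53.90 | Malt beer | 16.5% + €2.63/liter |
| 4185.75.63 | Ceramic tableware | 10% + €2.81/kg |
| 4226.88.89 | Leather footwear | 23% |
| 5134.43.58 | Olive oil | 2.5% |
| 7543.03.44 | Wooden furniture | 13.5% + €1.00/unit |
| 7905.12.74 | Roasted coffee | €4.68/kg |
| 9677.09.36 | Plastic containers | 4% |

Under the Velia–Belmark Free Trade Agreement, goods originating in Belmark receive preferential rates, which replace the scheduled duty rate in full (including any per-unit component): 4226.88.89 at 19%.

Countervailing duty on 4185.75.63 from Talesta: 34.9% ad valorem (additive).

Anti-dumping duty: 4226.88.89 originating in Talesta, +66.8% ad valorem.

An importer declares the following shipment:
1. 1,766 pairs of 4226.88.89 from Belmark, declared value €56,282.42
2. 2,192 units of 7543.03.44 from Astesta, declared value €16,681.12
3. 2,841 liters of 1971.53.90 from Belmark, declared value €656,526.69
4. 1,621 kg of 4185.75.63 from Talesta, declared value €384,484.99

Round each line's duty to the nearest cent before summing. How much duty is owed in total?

€308,125.11

Line 1 (4226.88.89, Belmark, 1,766 pairs, €56,282.42):
Base rate for 4226.88.89 is 23%.
Origin Belmark qualifies under the Velia–Belmark agreement and 4226.88.89 is covered: preferential rate 19% applies instead.
The additional-duty order on 4226.88.89 targets Talesta, not Belmark; it does not apply.
Duty = €56,282.42 × 19% = €10,693.66.
Line 2 (7543.03.44, Astesta, 2,192 units, €16,681.12):
Base rate for 7543.03.44 is 13.5% + €1.00/unit.
Duty = €16,681.12 × 13.5% + 2,192 × €1.00 = €4,443.95.
Line 3 (1971.53.90, Belmark, 2,841 liters, €656,526.69):
Base rate for 1971.53.90 is 16.5% + €2.63/liter.
Origin Belmark is the FTA partner but 1971.53.90 is not on the preference list; base rate stands.
Duty = €656,526.69 × 16.5% + 2,841 × €2.63 = €115,798.73.
Line 4 (4185.75.63, Talesta, 1,621 kg, €384,484.99):
Base rate for 4185.75.63 is 10% + €2.81/kg.
Additional duty on 4185.75.63 from Talesta: +34.9%. Applied ad valorem rate: 10% + 34.9% = 44.9%.
Duty = €384,484.99 × 44.9% + 1,621 × €2.81 = €177,188.77.
Total = €10,693.66 + €4,443.95 + €115,798.73 + €177,188.77 = €308,125.11.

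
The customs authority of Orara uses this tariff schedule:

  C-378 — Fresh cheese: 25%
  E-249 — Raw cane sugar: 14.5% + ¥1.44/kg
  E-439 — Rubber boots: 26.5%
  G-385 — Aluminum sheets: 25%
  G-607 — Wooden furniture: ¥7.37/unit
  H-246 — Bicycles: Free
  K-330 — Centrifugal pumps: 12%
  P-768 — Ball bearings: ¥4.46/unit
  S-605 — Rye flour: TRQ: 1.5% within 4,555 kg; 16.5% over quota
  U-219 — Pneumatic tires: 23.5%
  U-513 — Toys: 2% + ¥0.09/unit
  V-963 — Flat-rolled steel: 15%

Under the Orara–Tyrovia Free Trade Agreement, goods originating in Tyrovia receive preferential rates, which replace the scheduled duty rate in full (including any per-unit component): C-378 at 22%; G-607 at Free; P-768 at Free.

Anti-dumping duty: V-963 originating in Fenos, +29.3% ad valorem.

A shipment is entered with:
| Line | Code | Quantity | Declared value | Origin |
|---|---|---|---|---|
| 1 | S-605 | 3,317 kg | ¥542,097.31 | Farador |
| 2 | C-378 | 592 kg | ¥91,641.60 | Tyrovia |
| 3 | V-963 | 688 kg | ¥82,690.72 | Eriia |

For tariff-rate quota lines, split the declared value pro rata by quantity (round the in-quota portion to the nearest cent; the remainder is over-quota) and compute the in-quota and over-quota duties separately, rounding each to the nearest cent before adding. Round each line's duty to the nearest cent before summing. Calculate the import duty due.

Line 1 (S-605, Farador, 3,317 kg, ¥542,097.31):
Code S-605 is under a tariff-rate quota (threshold 4,555 kg). Quantity 3,317 kg is within the quota, so the in-quota rate 1.5% applies to the full value.
Duty = ¥542,097.31 × 1.5% = ¥8,131.46.
Line 2 (C-378, Tyrovia, 592 kg, ¥91,641.60):
Base rate for C-378 is 25%.
Origin Tyrovia qualifies under the Orara–Tyrovia agreement and C-378 is covered: preferential rate 22% applies instead.
Duty = ¥91,641.60 × 22% = ¥20,161.15.
Line 3 (V-963, Eriia, 688 kg, ¥82,690.72):
Base rate for V-963 is 15%.
The additional-duty order on V-963 targets Fenos, not Eriia; it does not apply.
Duty = ¥82,690.72 × 15% = ¥12,403.61.
Total = ¥8,131.46 + ¥20,161.15 + ¥12,403.61 = ¥40,696.22.

¥40,696.22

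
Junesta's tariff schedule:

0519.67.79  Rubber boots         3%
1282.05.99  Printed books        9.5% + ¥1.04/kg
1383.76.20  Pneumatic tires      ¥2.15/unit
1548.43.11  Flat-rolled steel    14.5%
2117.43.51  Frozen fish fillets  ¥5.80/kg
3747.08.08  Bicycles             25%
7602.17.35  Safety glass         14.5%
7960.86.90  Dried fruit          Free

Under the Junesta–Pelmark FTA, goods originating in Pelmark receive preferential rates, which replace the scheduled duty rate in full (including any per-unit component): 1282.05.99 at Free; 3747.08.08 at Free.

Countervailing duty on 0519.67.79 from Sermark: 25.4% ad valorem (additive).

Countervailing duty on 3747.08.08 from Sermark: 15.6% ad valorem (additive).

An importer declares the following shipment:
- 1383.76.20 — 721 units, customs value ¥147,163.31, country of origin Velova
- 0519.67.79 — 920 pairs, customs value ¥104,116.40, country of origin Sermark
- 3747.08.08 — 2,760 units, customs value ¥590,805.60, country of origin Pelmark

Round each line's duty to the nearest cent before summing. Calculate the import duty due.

¥31,119.21

Line 1 (1383.76.20, Velova, 721 units, ¥147,163.31):
Base rate for 1383.76.20 is ¥2.15/unit.
Duty = 721 × ¥2.15 = ¥1,550.15.
Line 2 (0519.67.79, Sermark, 920 pairs, ¥104,116.40):
Base rate for 0519.67.79 is 3%.
Additional duty on 0519.67.79 from Sermark: +25.4%. Applied ad valorem rate: 3% + 25.4% = 28.4%.
Duty = ¥104,116.40 × 28.4% = ¥29,569.06.
Line 3 (3747.08.08, Pelmark, 2,760 units, ¥590,805.60):
Base rate for 3747.08.08 is 25%.
Origin Pelmark qualifies under the Junesta–Pelmark agreement and 3747.08.08 is covered: preferential rate Free applies instead.
The additional-duty order on 3747.08.08 targets Sermark, not Pelmark; it does not apply.
Duty = ¥590,805.60 × 0% = ¥0.00.
Total = ¥1,550.15 + ¥29,569.06 + ¥0.00 = ¥31,119.21.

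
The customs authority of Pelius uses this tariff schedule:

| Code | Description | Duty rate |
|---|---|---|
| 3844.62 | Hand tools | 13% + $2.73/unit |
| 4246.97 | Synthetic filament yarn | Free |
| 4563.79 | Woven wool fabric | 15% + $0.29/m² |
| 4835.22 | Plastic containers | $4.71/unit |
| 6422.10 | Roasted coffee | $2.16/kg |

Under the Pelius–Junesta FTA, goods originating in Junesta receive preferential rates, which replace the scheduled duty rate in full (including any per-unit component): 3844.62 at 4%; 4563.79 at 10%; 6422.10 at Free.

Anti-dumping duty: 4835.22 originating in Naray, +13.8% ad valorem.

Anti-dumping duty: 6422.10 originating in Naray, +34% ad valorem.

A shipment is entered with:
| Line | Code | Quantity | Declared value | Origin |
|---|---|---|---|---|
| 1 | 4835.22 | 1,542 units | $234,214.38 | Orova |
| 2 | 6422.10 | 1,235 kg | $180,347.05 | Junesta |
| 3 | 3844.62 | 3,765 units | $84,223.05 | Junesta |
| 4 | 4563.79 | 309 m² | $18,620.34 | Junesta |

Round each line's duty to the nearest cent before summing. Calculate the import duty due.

$12,493.77

Line 1 (4835.22, Orova, 1,542 units, $234,214.38):
Base rate for 4835.22 is $4.71/unit.
The additional-duty order on 4835.22 targets Naray, not Orova; it does not apply.
Duty = 1,542 × $4.71 = $7,262.82.
Line 2 (6422.10, Junesta, 1,235 kg, $180,347.05):
Base rate for 6422.10 is $2.16/kg.
Origin Junesta qualifies under the Pelius–Junesta agreement and 6422.10 is covered: preferential rate Free applies instead.
The additional-duty order on 6422.10 targets Naray, not Junesta; it does not apply.
Duty = $180,347.05 × 0% = $0.00.
Line 3 (3844.62, Junesta, 3,765 units, $84,223.05):
Base rate for 3844.62 is 13% + $2.73/unit.
Origin Junesta qualifies under the Pelius–Junesta agreement and 3844.62 is covered: preferential rate 4% applies instead.
Duty = $84,223.05 × 4% = $3,368.92.
Line 4 (4563.79, Junesta, 309 m², $18,620.34):
Base rate for 4563.79 is 15% + $0.29/m².
Origin Junesta qualifies under the Pelius–Junesta agreement and 4563.79 is covered: preferential rate 10% applies instead.
Duty = $18,620.34 × 10% = $1,862.03.
Total = $7,262.82 + $0.00 + $3,368.92 + $1,862.03 = $12,493.77.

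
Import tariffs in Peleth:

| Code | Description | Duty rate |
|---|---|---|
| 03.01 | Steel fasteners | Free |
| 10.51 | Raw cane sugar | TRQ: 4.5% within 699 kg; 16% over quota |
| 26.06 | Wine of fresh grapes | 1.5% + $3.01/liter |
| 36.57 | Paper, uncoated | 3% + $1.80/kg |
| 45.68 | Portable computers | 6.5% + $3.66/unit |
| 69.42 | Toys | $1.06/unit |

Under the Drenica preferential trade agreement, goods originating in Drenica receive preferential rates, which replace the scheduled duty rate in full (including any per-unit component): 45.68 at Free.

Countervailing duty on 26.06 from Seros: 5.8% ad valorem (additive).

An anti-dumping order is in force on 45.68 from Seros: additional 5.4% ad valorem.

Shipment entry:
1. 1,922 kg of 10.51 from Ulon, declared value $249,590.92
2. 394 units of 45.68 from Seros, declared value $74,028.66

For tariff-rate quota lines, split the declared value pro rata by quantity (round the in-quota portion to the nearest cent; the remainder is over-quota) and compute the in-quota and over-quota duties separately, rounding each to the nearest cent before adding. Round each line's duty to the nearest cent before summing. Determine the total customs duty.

$39,747.20

Line 1 (10.51, Ulon, 1,922 kg, $249,590.92):
Code 10.51 is under a tariff-rate quota (threshold 699 kg). In-quota: 699 kg at 4.5%; over-quota: 1,223 kg at 16%.
Pro-rata value split: in-quota = $249,590.92 × 699/1,922 = $90,772.14; over-quota = $249,590.92 − $90,772.14 = $158,818.78.
In-quota duty = $90,772.14 × 4.5% = $4,084.75. Over-quota duty = $158,818.78 × 16% = $25,411.00.
Line duty = $4,084.75 + $25,411.00 = $29,495.75.
Line 2 (45.68, Seros, 394 units, $74,028.66):
Base rate for 45.68 is 6.5% + $3.66/unit.
45.68 has an FTA preferential rate, but origin Seros is not Drenica; base rate stands.
Additional duty on 45.68 from Seros: +5.4%. Applied ad valorem rate: 6.5% + 5.4% = 11.9%.
Duty = $74,028.66 × 11.9% + 394 × $3.66 = $10,251.45.
Total = $29,495.75 + $10,251.45 = $39,747.20.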